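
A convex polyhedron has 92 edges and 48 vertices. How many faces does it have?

Here V − E + F = 2.
F = 2 − V + E = 2 − 48 + 92 = 46.

46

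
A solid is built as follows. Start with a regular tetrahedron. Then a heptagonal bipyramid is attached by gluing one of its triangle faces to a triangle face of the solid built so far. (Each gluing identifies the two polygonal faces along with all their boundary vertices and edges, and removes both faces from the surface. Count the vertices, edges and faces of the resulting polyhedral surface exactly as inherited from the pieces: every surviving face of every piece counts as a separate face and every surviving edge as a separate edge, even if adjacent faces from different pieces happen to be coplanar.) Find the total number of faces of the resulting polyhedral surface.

16

A regular tetrahedron: V=4, E=6, F=4.
Attach a heptagonal bipyramid (V=9, E=21, F=14) along a 3-gon: merge 3 vertices and 3 edges, delete both glued faces → V=10, E=24, F=16.
Check: V − E + F = 10 − 24 + 16 = 2.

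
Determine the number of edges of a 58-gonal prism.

A prism on an n-gon has two n-gon bases and n rectangular sides: V = 2·58 = 116, E = 3·58 = 174, F = 58 + 2 = 60.

174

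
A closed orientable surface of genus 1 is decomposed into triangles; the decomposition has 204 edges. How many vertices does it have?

68

χ = 2 − 2·1 = 0, and every face is a triangle so 3F = 2E.
F = 2E/3 = 136. Then V = 0 + E − F = 0 + 204 − 136 = 68.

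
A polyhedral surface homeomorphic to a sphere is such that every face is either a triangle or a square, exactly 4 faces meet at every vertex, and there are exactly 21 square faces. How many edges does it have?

Let x be the number of triangles; then F = 21 + x.
Edge–face incidences: 2E = 4·21 + 3·x = 84 + 3x.
Every vertex has degree 4, so 4V = 2E.
Euler: V − E + F = 2 ⇒ (2E)/4 − E + (21 + x) = 2.
Multiply by 8: 2·(2E) − 4·(2E) + 8·(21 + x) = 16, i.e. 168 + 8x − 2·(84 + 3x) = 16.
Collecting terms: 2x = 16, so x = 8.
Then 2E = 84 + 3·8 = 108, so E = 54, V = 2E/4 = 27, F = 21 + 8 = 29.

54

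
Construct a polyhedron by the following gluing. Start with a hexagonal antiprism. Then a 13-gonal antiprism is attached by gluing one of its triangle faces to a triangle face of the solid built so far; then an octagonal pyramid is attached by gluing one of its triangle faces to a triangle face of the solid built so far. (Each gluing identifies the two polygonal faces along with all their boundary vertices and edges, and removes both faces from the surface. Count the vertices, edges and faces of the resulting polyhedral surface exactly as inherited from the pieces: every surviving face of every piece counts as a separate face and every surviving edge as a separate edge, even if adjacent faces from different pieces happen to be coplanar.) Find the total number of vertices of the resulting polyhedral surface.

A hexagonal antiprism: V=12, E=24, F=14.
Attach a 13-gonal antiprism (V=26, E=52, F=28) along a 3-gon: merge 3 vertices and 3 edges, delete both glued faces → V=35, E=73, F=40.
Attach an octagonal pyramid (V=9, E=16, F=9) along a 3-gon: merge 3 vertices and 3 edges, delete both glued faces → V=41, E=86, F=47.
Check: V − E + F = 41 − 86 + 47 = 2.

41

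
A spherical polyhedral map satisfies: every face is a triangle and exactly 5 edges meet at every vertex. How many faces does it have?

Each face has 3 edges and each edge borders two faces, so 2E = 3F.
Each vertex has degree 5, so 5V = 2E and hence V = 3F/5.
Euler: V − E + F = 2 ⇒ (3F/5) − (3F/2) + F = 2.
Multiply by 10: (6 − 15 + 10)F = 20, i.e. 1F = 20.
So F = 20, E = 3·20/2 = 30, V = 3·20/5 = 12.

20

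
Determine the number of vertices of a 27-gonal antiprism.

54

An antiprism on an n-gon has two n-gon caps and 2n triangles: V = 2·27 = 54, E = 4·27 = 108, F = 2·27 + 2 = 56.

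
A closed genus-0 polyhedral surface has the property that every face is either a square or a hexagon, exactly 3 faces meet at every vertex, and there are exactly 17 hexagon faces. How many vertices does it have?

42

Let x be the number of squares; then F = 17 + x.
Edge–face incidences: 2E = 6·17 + 4·x = 102 + 4x.
Every vertex has degree 3, so 3V = 2E.
Euler: V − E + F = 2 ⇒ (2E)/3 − E + (17 + x) = 2.
Multiply by 6: 2·(2E) − 3·(2E) + 6·(17 + x) = 12, i.e. 102 + 6x − (102 + 4x) = 12.
Collecting terms: 2x = 12, so x = 6.
Then 2E = 102 + 4·6 = 126, so E = 63, V = 2E/3 = 42, F = 17 + 6 = 23.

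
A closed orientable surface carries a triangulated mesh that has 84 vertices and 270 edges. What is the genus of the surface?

4

Every face is a triangle and each edge borders two faces, so 3F = 2·270, giving F = 180.
χ = V − E + F = 84 − 270 + 180 = -6.
For a closed orientable surface χ = 2 − 2g, so g = (2 − (-6))/2 = 4.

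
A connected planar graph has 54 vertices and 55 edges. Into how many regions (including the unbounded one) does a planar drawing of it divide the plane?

3

Euler's formula for a connected plane graph: V − E + F = 2, so F = 2 − 54 + 55 = 3.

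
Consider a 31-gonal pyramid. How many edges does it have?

62

A pyramid on an n-gon base has one n-gon and n triangles: V = 31 + 1 = 32, E = 2·31 = 62, F = 31 + 1 = 32.
Check: V − E + F = 32 − 62 + 32 = 2.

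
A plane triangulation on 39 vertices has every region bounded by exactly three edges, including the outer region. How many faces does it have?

74

In a plane triangulation 3F = 2E and V − E + F = 2, so F = 2V − 4 = 2·39 − 4 = 74.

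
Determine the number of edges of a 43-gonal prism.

129

A prism on an n-gon has two n-gon bases and n rectangular sides: V = 2·43 = 86, E = 3·43 = 129, F = 43 + 2 = 45.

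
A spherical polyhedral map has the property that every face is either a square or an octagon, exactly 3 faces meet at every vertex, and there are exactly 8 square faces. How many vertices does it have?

Let x be the number of octagons; then F = 8 + x.
Edge–face incidences: 2E = 4·8 + 8·x = 32 + 8x.
Every vertex has degree 3, so 3V = 2E.
Euler: V − E + F = 2 ⇒ (2E)/3 − E + (8 + x) = 2.
Multiply by 6: 2·(2E) − 3·(2E) + 6·(8 + x) = 12, i.e. 48 + 6x − (32 + 8x) = 12.
Collecting terms: −2x + 16 = 12, so −2x = −4, so x = 2.
Then 2E = 32 + 8·2 = 48, so E = 24, V = 2E/3 = 16, F = 8 + 2 = 10.

16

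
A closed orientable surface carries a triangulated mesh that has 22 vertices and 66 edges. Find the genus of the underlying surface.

Every face is a triangle and each edge borders two faces, so 3F = 2·66, giving F = 44.
χ = V − E + F = 22 − 66 + 44 = 0.
For a closed orientable surface χ = 2 − 2g, so g = (2 − (0))/2 = 1.

1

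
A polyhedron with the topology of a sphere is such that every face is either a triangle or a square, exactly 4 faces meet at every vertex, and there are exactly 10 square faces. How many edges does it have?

32

Let x be the number of triangles; then F = 10 + x.
Edge–face incidences: 2E = 4·10 + 3·x = 40 + 3x.
Every vertex has degree 4, so 4V = 2E.
Euler: V − E + F = 2 ⇒ (2E)/4 − E + (10 + x) = 2.
Multiply by 8: 2·(2E) − 4·(2E) + 8·(10 + x) = 16, i.e. 80 + 8x − 2·(40 + 3x) = 16.
Collecting terms: 2x = 16, so x = 8.
Then 2E = 40 + 3·8 = 64, so E = 32, V = 2E/4 = 16, F = 10 + 8 = 18.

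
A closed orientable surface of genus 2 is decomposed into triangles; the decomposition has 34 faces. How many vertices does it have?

χ = 2 − 2·2 = -2, and every face is a triangle so 3F = 2E.
E = 3·34/2 = 51. Then V = -2 + E − F = -2 + 51 − 34 = 15.

15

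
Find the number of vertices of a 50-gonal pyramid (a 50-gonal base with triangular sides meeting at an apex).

A pyramid on an n-gon base has one n-gon and n triangles: V = 50 + 1 = 51, E = 2·50 = 100, F = 50 + 1 = 51.

51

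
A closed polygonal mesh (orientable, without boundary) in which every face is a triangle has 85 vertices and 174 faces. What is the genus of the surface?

2

Every face is a triangle, so 2E = 3·174 = 522, giving E = 261.
χ = V − E + F = 85 − 261 + 174 = -2.
For a closed orientable surface χ = 2 − 2g, so g = (2 − (-2))/2 = 2.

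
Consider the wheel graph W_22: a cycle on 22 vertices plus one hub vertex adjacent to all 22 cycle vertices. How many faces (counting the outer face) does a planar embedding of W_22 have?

23

W_22 has V = 22 + 1 = 23 vertices and E = 2·22 = 44 edges.
By Euler's formula F = 2 − V + E = 2 − 23 + 44 = 23.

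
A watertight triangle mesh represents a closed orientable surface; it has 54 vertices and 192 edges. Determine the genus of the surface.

6

Every face is a triangle and each edge borders two faces, so 3F = 2·192, giving F = 128.
χ = V − E + F = 54 − 192 + 128 = -10.
For a closed orientable surface χ = 2 − 2g, so g = (2 − (-10))/2 = 6.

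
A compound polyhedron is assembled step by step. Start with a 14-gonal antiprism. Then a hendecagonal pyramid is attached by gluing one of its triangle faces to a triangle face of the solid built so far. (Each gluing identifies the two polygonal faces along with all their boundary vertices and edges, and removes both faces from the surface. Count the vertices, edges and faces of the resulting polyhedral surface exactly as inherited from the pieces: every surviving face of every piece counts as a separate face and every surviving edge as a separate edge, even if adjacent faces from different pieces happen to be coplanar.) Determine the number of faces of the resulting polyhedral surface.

40

A 14-gonal antiprism: V=28, E=56, F=30.
Attach a hendecagonal pyramid (V=12, E=22, F=12) along a 3-gon: merge 3 vertices and 3 edges, delete both glued faces → V=37, E=75, F=40.
Check: V − E + F = 37 − 75 + 40 = 2.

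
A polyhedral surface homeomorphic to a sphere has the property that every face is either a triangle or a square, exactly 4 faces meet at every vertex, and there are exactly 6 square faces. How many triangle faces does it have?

Let x be the number of triangles; then F = 6 + x.
Edge–face incidences: 2E = 4·6 + 3·x = 24 + 3x.
Every vertex has degree 4, so 4V = 2E.
Euler: V − E + F = 2 ⇒ (2E)/4 − E + (6 + x) = 2.
Multiply by 8: 2·(2E) − 4·(2E) + 8·(6 + x) = 16, i.e. 48 + 8x − 2·(24 + 3x) = 16.
Collecting terms: 2x = 16, so x = 8.
Then 2E = 24 + 3·8 = 48, so E = 24, V = 2E/4 = 12, F = 6 + 8 = 14.

8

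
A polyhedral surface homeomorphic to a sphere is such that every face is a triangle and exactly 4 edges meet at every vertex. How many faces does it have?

8

Each face has 3 edges and each edge borders two faces, so 2E = 3F.
Each vertex has degree 4, so 4V = 2E and hence V = 3F/4.
Euler: V − E + F = 2 ⇒ (3F/4) − (3F/2) + F = 2.
Multiply by 8: (6 − 12 + 8)F = 16, i.e. 2F = 16.
So F = 8, E = 3·8/2 = 12, V = 3·8/4 = 6.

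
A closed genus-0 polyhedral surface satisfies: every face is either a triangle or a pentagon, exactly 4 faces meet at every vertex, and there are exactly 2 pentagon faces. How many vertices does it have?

Let x be the number of triangles; then F = 2 + x.
Edge–face incidences: 2E = 5·2 + 3·x = 10 + 3x.
Every vertex has degree 4, so 4V = 2E.
Euler: V − E + F = 2 ⇒ (2E)/4 − E + (2 + x) = 2.
Multiply by 8: 2·(2E) − 4·(2E) + 8·(2 + x) = 16, i.e. 16 + 8x − 2·(10 + 3x) = 16.
Collecting terms: 2x − 4 = 16, so 2x = 20, so x = 10.
Then 2E = 10 + 3·10 = 40, so E = 20, V = 2E/4 = 10, F = 2 + 10 = 12.

10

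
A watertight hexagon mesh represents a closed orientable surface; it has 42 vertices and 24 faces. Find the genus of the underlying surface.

Every face is a hexagon, so 2E = 6·24 = 144, giving E = 72.
χ = V − E + F = 42 − 72 + 24 = -6.
For a closed orientable surface χ = 2 − 2g, so g = (2 − (-6))/2 = 4.

4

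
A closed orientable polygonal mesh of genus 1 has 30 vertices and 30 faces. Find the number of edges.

60

For a closed orientable surface of genus 1, χ = 2 − 2·1 = 0.
E = V + F − (0) = 30 + 30 − (0) = 60.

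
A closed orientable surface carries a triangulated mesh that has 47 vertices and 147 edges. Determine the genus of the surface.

2

Every face is a triangle and each edge borders two faces, so 3F = 2·147, giving F = 98.
χ = V − E + F = 47 − 147 + 98 = -2.
For a closed orientable surface χ = 2 − 2g, so g = (2 − (-2))/2 = 2.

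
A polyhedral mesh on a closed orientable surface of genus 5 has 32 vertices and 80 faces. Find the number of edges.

120

For a closed orientable surface of genus 5, χ = 2 − 2·5 = -8.
E = V + F − (-8) = 32 + 80 − (-8) = 120.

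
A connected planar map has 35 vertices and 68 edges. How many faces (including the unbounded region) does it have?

35

Euler's formula for a connected plane graph: V − E + F = 2, so F = 2 − 35 + 68 = 35.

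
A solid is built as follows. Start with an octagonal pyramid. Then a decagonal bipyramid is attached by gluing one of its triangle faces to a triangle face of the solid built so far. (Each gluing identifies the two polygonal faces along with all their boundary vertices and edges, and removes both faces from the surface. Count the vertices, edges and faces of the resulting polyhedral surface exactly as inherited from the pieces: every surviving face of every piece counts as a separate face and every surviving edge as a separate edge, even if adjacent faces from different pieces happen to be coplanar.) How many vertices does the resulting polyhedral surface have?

An octagonal pyramid: V=9, E=16, F=9.
Attach a decagonal bipyramid (V=12, E=30, F=20) along a 3-gon: merge 3 vertices and 3 edges, delete both glued faces → V=18, E=43, F=27.
Check: V − E + F = 18 − 43 + 27 = 2.

18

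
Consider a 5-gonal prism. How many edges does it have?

15

A prism on an n-gon has two n-gon bases and n rectangular sides: V = 2·5 = 10, E = 3·5 = 15, F = 5 + 2 = 7.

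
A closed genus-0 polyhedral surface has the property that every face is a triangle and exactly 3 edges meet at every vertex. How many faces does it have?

Each face has 3 edges and each edge borders two faces, so 2E = 3F.
Each vertex has degree 3, so 3V = 2E and hence V = 3F/3.
Euler: V − E + F = 2 ⇒ (3F/3) − (3F/2) + F = 2.
Multiply by 6: (6 − 9 + 6)F = 12, i.e. 3F = 12.
So F = 4, E = 3·4/2 = 6, V = 3·4/3 = 4.

4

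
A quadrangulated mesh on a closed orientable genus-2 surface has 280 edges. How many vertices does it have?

χ = 2 − 2·2 = -2, and every face is a square so 4F = 2E.
F = 2E/4 = 140. Then V = -2 + E − F = -2 + 280 − 140 = 138.

138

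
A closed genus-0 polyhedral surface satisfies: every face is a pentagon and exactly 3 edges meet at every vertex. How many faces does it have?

12

Each face has 5 edges and each edge borders two faces, so 2E = 5F.
Each vertex has degree 3, so 3V = 2E and hence V = 5F/3.
Euler: V − E + F = 2 ⇒ (5F/3) − (5F/2) + F = 2.
Multiply by 6: (10 − 15 + 6)F = 12, i.e. 1F = 12.
So F = 12, E = 5·12/2 = 30, V = 5·12/3 = 20.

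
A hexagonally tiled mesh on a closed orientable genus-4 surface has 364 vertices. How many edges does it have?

555

χ = 2 − 2·4 = -6, and every face is a hexagon so 6F = 2E.
V − E + F = -6 with E = 6F/2 gives 364 − (6/2 − 1)·F = -6, so F = 185 and E = 555.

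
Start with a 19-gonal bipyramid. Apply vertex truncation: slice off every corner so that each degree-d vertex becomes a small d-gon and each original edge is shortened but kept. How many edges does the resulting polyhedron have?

The base solid has V = 21, E = 57, F = 38.
Truncation replaces each original edge-end by a new vertex, so V′ = 2E = 114.
Each original edge survives, and each old vertex of degree d contributes d new edges; summing degrees gives Σd = 2E, so E′ = E + 2E = 3E = 171.
Each original face survives and each original vertex becomes one new face: F′ = F + V = 59.

171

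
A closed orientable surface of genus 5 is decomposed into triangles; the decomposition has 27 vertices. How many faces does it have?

70

χ = 2 − 2·5 = -8, and every face is a triangle so 3F = 2E.
V − E + F = -8 with E = 3F/2 gives 27 − (3/2 − 1)·F = -8, so F = 70 and E = 105.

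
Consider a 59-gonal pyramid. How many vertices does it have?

A pyramid on an n-gon base has one n-gon and n triangles: V = 59 + 1 = 60, E = 2·59 = 118, F = 59 + 1 = 60.

60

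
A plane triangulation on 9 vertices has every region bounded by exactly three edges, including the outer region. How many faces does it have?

In a plane triangulation 3F = 2E and V − E + F = 2, so F = 2V − 4 = 2·9 − 4 = 14.

14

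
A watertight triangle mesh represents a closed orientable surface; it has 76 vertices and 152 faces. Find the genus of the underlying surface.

1

Every face is a triangle, so 2E = 3·152 = 456, giving E = 228.
χ = V − E + F = 76 − 228 + 152 = 0.
For a closed orientable surface χ = 2 − 2g, so g = (2 − (0))/2 = 1.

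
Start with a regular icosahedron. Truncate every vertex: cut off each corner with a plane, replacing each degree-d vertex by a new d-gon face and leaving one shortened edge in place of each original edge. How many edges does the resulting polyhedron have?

The base solid has V = 12, E = 30, F = 20.
Truncation replaces each original edge-end by a new vertex, so V′ = 2E = 60.
Each original edge survives, and each old vertex of degree d contributes d new edges; summing degrees gives Σd = 2E, so E′ = E + 2E = 3E = 90.
Each original face survives and each original vertex becomes one new face: F′ = F + V = 32.

90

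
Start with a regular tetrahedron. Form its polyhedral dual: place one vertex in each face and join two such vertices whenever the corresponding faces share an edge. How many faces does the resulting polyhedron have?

The base solid has V = 4, E = 6, F = 4.
The dual swaps V and F and preserves E: V′ = F = 4, E′ = E = 6, F′ = V = 4.

4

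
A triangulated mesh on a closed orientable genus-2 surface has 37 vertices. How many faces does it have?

χ = 2 − 2·2 = -2, and every face is a triangle so 3F = 2E.
V − E + F = -2 with E = 3F/2 gives 37 − (3/2 − 1)·F = -2, so F = 78 and E = 117.

78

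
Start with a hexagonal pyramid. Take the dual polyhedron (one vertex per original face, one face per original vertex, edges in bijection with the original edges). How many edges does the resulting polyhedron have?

The base solid has V = 7, E = 12, F = 7.
The dual swaps V and F and preserves E: V′ = F = 7, E′ = E = 12, F′ = V = 7.

12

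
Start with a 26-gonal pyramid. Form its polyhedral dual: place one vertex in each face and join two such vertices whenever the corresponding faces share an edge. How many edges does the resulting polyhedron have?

52

The base solid has V = 27, E = 52, F = 27.
The dual swaps V and F and preserves E: V′ = F = 27, E′ = E = 52, F′ = V = 27.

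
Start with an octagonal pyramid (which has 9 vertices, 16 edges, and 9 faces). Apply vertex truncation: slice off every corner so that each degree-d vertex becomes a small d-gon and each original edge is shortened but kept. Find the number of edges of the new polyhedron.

48

Truncation replaces each original edge-end by a new vertex, so V′ = 2E = 32.
Each original edge survives, and each old vertex of degree d contributes d new edges; summing degrees gives Σd = 2E, so E′ = E + 2E = 3E = 48.
Each original face survives and each original vertex becomes one new face: F′ = F + V = 18.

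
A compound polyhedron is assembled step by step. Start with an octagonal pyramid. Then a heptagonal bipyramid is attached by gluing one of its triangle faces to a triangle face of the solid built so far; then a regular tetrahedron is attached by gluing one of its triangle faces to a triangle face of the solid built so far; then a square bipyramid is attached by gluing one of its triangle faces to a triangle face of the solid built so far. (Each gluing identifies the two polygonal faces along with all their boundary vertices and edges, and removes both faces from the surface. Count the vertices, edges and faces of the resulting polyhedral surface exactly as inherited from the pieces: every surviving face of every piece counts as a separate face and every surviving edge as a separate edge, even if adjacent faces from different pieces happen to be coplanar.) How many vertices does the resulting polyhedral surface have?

19

An octagonal pyramid: V=9, E=16, F=9.
Attach a heptagonal bipyramid (V=9, E=21, F=14) along a 3-gon: merge 3 vertices and 3 edges, delete both glued faces → V=15, E=34, F=21.
Attach a regular tetrahedron (V=4, E=6, F=4) along a 3-gon: merge 3 vertices and 3 edges, delete both glued faces → V=16, E=37, F=23.
Attach a square bipyramid (V=6, E=12, F=8) along a 3-gon: merge 3 vertices and 3 edges, delete both glued faces → V=19, E=46, F=29.
Check: V − E + F = 19 − 46 + 29 = 2.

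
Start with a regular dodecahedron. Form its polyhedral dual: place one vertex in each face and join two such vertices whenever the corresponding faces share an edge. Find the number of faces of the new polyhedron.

20

The base solid has V = 20, E = 30, F = 12.
The dual swaps V and F and preserves E: V′ = F = 12, E′ = E = 30, F′ = V = 20.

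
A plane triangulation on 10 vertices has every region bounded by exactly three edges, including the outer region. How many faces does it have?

In a plane triangulation 3F = 2E and V − E + F = 2, so F = 2V − 4 = 2·10 − 4 = 16.

16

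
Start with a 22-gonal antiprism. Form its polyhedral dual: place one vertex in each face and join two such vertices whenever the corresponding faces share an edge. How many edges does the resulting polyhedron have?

88

The base solid has V = 44, E = 88, F = 46.
The dual swaps V and F and preserves E: V′ = F = 46, E′ = E = 88, F′ = V = 44.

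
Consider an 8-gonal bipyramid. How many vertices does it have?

10

A bipyramid over an n-gon has 2n triangular faces and n + 2 vertices: V = 8 + 2 = 10, E = 3·8 = 24, F = 2·8 = 16.
Check: V − E + F = 10 − 24 + 16 = 2.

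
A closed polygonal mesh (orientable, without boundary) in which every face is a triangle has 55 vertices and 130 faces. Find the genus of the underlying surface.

6

Every face is a triangle, so 2E = 3·130 = 390, giving E = 195.
χ = V − E + F = 55 − 195 + 130 = -10.
For a closed orientable surface χ = 2 − 2g, so g = (2 − (-10))/2 = 6.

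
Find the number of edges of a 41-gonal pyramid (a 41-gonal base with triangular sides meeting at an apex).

82

A pyramid on an n-gon base has one n-gon and n triangles: V = 41 + 1 = 42, E = 2·41 = 82, F = 41 + 1 = 42.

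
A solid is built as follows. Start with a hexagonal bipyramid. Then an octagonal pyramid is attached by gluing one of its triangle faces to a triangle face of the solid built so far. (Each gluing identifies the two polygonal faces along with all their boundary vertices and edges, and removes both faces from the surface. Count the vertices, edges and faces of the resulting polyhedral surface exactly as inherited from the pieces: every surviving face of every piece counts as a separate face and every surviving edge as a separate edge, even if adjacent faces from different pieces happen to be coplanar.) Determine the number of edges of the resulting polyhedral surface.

A hexagonal bipyramid: V=8, E=18, F=12.
Attach an octagonal pyramid (V=9, E=16, F=9) along a 3-gon: merge 3 vertices and 3 edges, delete both glued faces → V=14, E=31, F=19.
Check: V − E + F = 14 − 31 + 19 = 2.

31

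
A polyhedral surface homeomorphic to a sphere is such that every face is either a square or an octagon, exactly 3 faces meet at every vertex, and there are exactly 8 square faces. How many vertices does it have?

Let x be the number of octagons; then F = 8 + x.
Edge–face incidences: 2E = 4·8 + 8·x = 32 + 8x.
Every vertex has degree 3, so 3V = 2E.
Euler: V − E + F = 2 ⇒ (2E)/3 − E + (8 + x) = 2.
Multiply by 6: 2·(2E) − 3·(2E) + 6·(8 + x) = 12, i.e. 48 + 6x − (32 + 8x) = 12.
Collecting terms: −2x + 16 = 12, so −2x = −4, so x = 2.
Then 2E = 32 + 8·2 = 48, so E = 24, V = 2E/3 = 16, F = 8 + 2 = 10.

16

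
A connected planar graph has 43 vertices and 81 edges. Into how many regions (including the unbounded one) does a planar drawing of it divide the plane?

40

Euler's formula for a connected plane graph: V − E + F = 2, so F = 2 − 43 + 81 = 40.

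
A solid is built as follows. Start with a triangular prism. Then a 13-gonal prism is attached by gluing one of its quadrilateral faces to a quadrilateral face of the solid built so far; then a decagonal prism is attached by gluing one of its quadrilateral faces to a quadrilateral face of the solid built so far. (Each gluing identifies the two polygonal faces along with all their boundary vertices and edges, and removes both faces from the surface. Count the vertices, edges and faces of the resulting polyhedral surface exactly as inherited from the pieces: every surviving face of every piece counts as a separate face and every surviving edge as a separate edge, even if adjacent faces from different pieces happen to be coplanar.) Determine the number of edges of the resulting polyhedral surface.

A triangular prism: V=6, E=9, F=5.
Attach a 13-gonal prism (V=26, E=39, F=15) along a 4-gon: merge 4 vertices and 4 edges, delete both glued faces → V=28, E=44, F=18.
Attach a decagonal prism (V=20, E=30, F=12) along a 4-gon: merge 4 vertices and 4 edges, delete both glued faces → V=44, E=70, F=28.
Check: V − E + F = 44 − 70 + 28 = 2.

70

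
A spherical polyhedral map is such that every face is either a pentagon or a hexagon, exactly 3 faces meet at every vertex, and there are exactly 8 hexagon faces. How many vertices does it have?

Let x be the number of pentagons; then F = 8 + x.
Edge–face incidences: 2E = 6·8 + 5·x = 48 + 5x.
Every vertex has degree 3, so 3V = 2E.
Euler: V − E + F = 2 ⇒ (2E)/3 − E + (8 + x) = 2.
Multiply by 6: 2·(2E) − 3·(2E) + 6·(8 + x) = 12, i.e. 48 + 6x − (48 + 5x) = 12.
Collecting terms: x = 12.
Then 2E = 48 + 5·12 = 108, so E = 54, V = 2E/3 = 36, F = 8 + 12 = 20.

36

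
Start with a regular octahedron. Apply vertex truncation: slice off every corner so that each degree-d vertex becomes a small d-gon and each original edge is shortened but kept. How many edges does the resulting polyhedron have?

The base solid has V = 6, E = 12, F = 8.
Truncation replaces each original edge-end by a new vertex, so V′ = 2E = 24.
Each original edge survives, and each old vertex of degree d contributes d new edges; summing degrees gives Σd = 2E, so E′ = E + 2E = 3E = 36.
Each original face survives and each original vertex becomes one new face: F′ = F + V = 14.

36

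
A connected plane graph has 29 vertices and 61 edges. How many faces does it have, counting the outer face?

Euler's formula for a connected plane graph: V − E + F = 2, so F = 2 − 29 + 61 = 34.

34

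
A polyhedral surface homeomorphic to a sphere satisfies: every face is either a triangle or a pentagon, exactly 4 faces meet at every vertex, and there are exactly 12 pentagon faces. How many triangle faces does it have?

20

Let x be the number of triangles; then F = 12 + x.
Edge–face incidences: 2E = 5·12 + 3·x = 60 + 3x.
Every vertex has degree 4, so 4V = 2E.
Euler: V − E + F = 2 ⇒ (2E)/4 − E + (12 + x) = 2.
Multiply by 8: 2·(2E) − 4·(2E) + 8·(12 + x) = 16, i.e. 96 + 8x − 2·(60 + 3x) = 16.
Collecting terms: 2x − 24 = 16, so 2x = 40, so x = 20.
Then 2E = 60 + 3·20 = 120, so E = 60, V = 2E/4 = 30, F = 12 + 20 = 32.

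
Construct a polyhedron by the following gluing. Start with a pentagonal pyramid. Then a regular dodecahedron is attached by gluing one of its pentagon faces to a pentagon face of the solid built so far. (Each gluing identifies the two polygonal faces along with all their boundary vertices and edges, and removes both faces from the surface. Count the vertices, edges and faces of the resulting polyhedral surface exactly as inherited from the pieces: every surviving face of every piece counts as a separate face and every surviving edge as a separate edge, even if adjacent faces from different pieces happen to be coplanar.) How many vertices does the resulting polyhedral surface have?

A pentagonal pyramid: V=6, E=10, F=6.
Attach a regular dodecahedron (V=20, E=30, F=12) along a 5-gon: merge 5 vertices and 5 edges, delete both glued faces → V=21, E=35, F=16.
Check: V − E + F = 21 − 35 + 16 = 2.

21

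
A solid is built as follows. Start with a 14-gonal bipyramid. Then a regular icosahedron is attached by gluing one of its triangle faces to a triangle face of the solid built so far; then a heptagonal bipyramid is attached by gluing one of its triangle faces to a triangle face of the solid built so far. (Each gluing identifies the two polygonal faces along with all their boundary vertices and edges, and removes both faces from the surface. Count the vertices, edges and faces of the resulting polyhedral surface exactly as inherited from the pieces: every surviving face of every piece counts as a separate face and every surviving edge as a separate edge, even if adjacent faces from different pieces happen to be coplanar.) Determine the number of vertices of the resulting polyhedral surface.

31

A 14-gonal bipyramid: V=16, E=42, F=28.
Attach a regular icosahedron (V=12, E=30, F=20) along a 3-gon: merge 3 vertices and 3 edges, delete both glued faces → V=25, E=69, F=46.
Attach a heptagonal bipyramid (V=9, E=21, F=14) along a 3-gon: merge 3 vertices and 3 edges, delete both glued faces → V=31, E=87, F=58.
Check: V − E + F = 31 − 87 + 58 = 2.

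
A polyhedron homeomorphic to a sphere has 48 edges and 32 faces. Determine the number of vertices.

18

Here V − E + F = 2.
V = 2 + E − F = 2 + 48 − 32 = 18.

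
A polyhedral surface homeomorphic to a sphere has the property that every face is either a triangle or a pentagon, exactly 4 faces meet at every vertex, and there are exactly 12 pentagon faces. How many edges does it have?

Let x be the number of triangles; then F = 12 + x.
Edge–face incidences: 2E = 5·12 + 3·x = 60 + 3x.
Every vertex has degree 4, so 4V = 2E.
Euler: V − E + F = 2 ⇒ (2E)/4 − E + (12 + x) = 2.
Multiply by 8: 2·(2E) − 4·(2E) + 8·(12 + x) = 16, i.e. 96 + 8x − 2·(60 + 3x) = 16.
Collecting terms: 2x − 24 = 16, so 2x = 40, so x = 20.
Then 2E = 60 + 3·20 = 120, so E = 60, V = 2E/4 = 30, F = 12 + 20 = 32.

60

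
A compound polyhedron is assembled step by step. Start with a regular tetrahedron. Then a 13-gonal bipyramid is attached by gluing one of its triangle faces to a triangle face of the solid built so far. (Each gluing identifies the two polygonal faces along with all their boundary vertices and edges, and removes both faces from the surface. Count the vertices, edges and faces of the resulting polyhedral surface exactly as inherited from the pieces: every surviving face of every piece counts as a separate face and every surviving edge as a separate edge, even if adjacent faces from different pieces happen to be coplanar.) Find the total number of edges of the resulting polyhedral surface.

A regular tetrahedron: V=4, E=6, F=4.
Attach a 13-gonal bipyramid (V=15, E=39, F=26) along a 3-gon: merge 3 vertices and 3 edges, delete both glued faces → V=16, E=42, F=28.
Check: V − E + F = 16 − 42 + 28 = 2.

42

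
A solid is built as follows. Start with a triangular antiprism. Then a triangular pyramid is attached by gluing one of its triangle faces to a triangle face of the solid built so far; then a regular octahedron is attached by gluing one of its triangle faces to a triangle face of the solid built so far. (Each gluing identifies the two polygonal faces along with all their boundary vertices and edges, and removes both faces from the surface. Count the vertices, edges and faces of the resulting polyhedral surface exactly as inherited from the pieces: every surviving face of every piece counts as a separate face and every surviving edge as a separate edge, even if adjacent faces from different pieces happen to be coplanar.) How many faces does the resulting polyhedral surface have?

A triangular antiprism: V=6, E=12, F=8.
Attach a triangular pyramid (V=4, E=6, F=4) along a 3-gon: merge 3 vertices and 3 edges, delete both glued faces → V=7, E=15, F=10.
Attach a regular octahedron (V=6, E=12, F=8) along a 3-gon: merge 3 vertices and 3 edges, delete both glued faces → V=10, E=24, F=16.
Check: V − E + F = 10 − 24 + 16 = 2.

16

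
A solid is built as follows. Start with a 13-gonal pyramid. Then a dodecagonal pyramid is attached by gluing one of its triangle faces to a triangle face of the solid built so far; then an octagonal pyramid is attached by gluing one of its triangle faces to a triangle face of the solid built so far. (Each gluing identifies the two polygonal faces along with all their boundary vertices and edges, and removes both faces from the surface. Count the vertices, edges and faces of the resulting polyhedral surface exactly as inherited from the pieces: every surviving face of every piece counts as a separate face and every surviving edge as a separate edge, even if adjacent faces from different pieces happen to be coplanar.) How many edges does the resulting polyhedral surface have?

A 13-gonal pyramid: V=14, E=26, F=14.
Attach a dodecagonal pyramid (V=13, E=24, F=13) along a 3-gon: merge 3 vertices and 3 edges, delete both glued faces → V=24, E=47, F=25.
Attach an octagonal pyramid (V=9, E=16, F=9) along a 3-gon: merge 3 vertices and 3 edges, delete both glued faces → V=30, E=60, F=32.
Check: V − E + F = 30 − 60 + 32 = 2.

60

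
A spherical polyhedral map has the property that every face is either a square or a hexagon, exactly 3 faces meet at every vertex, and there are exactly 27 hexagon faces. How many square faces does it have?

6

Let x be the number of squares; then F = 27 + x.
Edge–face incidences: 2E = 6·27 + 4·x = 162 + 4x.
Every vertex has degree 3, so 3V = 2E.
Euler: V − E + F = 2 ⇒ (2E)/3 − E + (27 + x) = 2.
Multiply by 6: 2·(2E) − 3·(2E) + 6·(27 + x) = 12, i.e. 162 + 6x − (162 + 4x) = 12.
Collecting terms: 2x = 12, so x = 6.
Then 2E = 162 + 4·6 = 186, so E = 93, V = 2E/3 = 62, F = 27 + 6 = 33.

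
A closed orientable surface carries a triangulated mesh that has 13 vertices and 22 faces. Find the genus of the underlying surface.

0

Every face is a triangle, so 2E = 3·22 = 66, giving E = 33.
χ = V − E + F = 13 − 33 + 22 = 2.
For a closed orientable surface χ = 2 − 2g, so g = (2 − (2))/2 = 0.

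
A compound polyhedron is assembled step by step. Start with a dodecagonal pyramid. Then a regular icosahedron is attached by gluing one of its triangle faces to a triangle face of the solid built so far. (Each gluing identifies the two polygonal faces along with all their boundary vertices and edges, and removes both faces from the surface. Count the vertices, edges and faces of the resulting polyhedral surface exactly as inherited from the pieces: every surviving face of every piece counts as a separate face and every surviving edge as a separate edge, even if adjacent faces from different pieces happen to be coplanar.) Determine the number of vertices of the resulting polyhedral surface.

22

A dodecagonal pyramid: V=13, E=24, F=13.
Attach a regular icosahedron (V=12, E=30, F=20) along a 3-gon: merge 3 vertices and 3 edges, delete both glued faces → V=22, E=51, F=31.
Check: V − E + F = 22 − 51 + 31 = 2.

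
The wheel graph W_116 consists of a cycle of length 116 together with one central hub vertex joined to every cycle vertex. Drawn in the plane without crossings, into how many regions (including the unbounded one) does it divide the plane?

W_116 has V = 116 + 1 = 117 vertices and E = 2·116 = 232 edges.
By Euler's formula F = 2 − V + E = 2 − 117 + 232 = 117.

117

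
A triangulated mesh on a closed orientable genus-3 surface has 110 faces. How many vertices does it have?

51

χ = 2 − 2·3 = -4, and every face is a triangle so 3F = 2E.
E = 3·110/2 = 165. Then V = -4 + E − F = -4 + 165 − 110 = 51.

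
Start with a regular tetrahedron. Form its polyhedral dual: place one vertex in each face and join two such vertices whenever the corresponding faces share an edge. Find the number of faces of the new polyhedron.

4

The base solid has V = 4, E = 6, F = 4.
The dual swaps V and F and preserves E: V′ = F = 4, E′ = E = 6, F′ = V = 4.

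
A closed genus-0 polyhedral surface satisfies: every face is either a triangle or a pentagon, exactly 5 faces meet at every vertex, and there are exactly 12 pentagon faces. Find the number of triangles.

Let x be the number of triangles; then F = 12 + x.
Edge–face incidences: 2E = 5·12 + 3·x = 60 + 3x.
Every vertex has degree 5, so 5V = 2E.
Euler: V − E + F = 2 ⇒ (2E)/5 − E + (12 + x) = 2.
Multiply by 10: 2·(2E) − 5·(2E) + 10·(12 + x) = 20, i.e. 120 + 10x − 3·(60 + 3x) = 20.
Collecting terms: x − 60 = 20, so x = 80.
Then 2E = 60 + 3·80 = 300, so E = 150, V = 2E/5 = 60, F = 12 + 80 = 92.

80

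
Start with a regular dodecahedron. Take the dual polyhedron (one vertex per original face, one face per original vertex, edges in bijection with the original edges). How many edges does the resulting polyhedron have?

The base solid has V = 20, E = 30, F = 12.
The dual swaps V and F and preserves E: V′ = F = 12, E′ = E = 30, F′ = V = 20.

30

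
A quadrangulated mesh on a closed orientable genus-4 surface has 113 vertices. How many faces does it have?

119

χ = 2 − 2·4 = -6, and every face is a square so 4F = 2E.
V − E + F = -6 with E = 4F/2 gives 113 − (4/2 − 1)·F = -6, so F = 119 and E = 238.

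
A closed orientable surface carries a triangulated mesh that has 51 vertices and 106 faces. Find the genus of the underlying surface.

2

Every face is a triangle, so 2E = 3·106 = 318, giving E = 159.
χ = V − E + F = 51 − 159 + 106 = -2.
For a closed orientable surface χ = 2 − 2g, so g = (2 − (-2))/2 = 2.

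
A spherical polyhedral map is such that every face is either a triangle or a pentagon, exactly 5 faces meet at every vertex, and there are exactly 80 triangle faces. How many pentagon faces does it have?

12

Let x be the number of pentagons; then F = 80 + x.
Edge–face incidences: 2E = 3·80 + 5·x = 240 + 5x.
Every vertex has degree 5, so 5V = 2E.
Euler: V − E + F = 2 ⇒ (2E)/5 − E + (80 + x) = 2.
Multiply by 10: 2·(2E) − 5·(2E) + 10·(80 + x) = 20, i.e. 800 + 10x − 3·(240 + 5x) = 20.
Collecting terms: −5x + 80 = 20, so −5x = −60, so x = 12.
Then 2E = 240 + 5·12 = 300, so E = 150, V = 2E/5 = 60, F = 80 + 12 = 92.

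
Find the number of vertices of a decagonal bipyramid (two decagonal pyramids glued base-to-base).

A bipyramid over an n-gon has 2n triangular faces and n + 2 vertices: V = 10 + 2 = 12, E = 3·10 = 30, F = 2·10 = 20.
Check: V − E + F = 12 − 30 + 20 = 2.

12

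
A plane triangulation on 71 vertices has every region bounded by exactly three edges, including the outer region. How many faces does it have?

138

In a plane triangulation 3F = 2E and V − E + F = 2, so F = 2V − 4 = 2·71 − 4 = 138.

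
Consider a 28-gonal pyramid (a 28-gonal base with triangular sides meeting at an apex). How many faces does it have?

29

A pyramid on an n-gon base has one n-gon and n triangles: V = 28 + 1 = 29, E = 2·28 = 56, F = 28 + 1 = 29.
Check: V − E + F = 29 − 56 + 29 = 2.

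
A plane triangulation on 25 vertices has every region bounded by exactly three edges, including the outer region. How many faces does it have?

46

In a plane triangulation 3F = 2E and V − E + F = 2, so F = 2V − 4 = 2·25 − 4 = 46.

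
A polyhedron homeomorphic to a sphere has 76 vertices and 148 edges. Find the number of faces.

74

Here V − E + F = 2.
F = 2 − V + E = 2 − 76 + 148 = 74.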